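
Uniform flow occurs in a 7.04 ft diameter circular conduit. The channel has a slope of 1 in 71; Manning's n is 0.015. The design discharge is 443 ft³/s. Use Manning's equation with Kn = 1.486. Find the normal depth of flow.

y_n = 4.19 ft

Manning's equation rearranged: A R^(2/3) = nQ / (1.486·√S) = 0.015 × 443 / (1.486 × √0.01408) = 37.68.
Try y = 3.08 ft: A R^(2/3) = 22.48 — too small.
Try y = 5.3 ft: A R^(2/3) = 51.97 — too large.
Try y = 4.19 ft: A R^(2/3) = 37.65 — close enough.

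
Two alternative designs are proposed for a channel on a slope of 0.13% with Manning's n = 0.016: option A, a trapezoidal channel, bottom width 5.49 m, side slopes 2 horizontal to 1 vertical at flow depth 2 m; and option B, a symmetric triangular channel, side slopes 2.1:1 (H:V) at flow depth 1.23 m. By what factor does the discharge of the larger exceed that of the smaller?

Channel A: With bottom width b = 5.49 m and side slope z = 2: A = (b + zy)y = (5.49 + 2×2)×2 = 18.98 m²; P = b + 2y√(1+z²) = 5.49 + 2×2×2.236 = 14.43 m. Hydraulic radius R = A/P = 18.98/14.43 = 1.315 m. Q_A = (1/0.016)·18.98·1.315^(2/3)·√0.0013 = 51.34 m³/s.
Channel B: For a triangular section with side slope z = 2.1: A = zy² = 2.1×1.23² = 3.177 m²; P = 2y√(1+z²) = 2×1.23×2.326 = 5.722 m. Hydraulic radius R = A/P = 3.177/5.722 = 0.5553 m. Q_B = (1/0.016)·3.177·0.5553^(2/3)·√0.0013 = 4.837 m³/s.
The larger discharge is 51.34 m³/s and the smaller is 4.837 m³/s; the ratio is 10.6.

10.6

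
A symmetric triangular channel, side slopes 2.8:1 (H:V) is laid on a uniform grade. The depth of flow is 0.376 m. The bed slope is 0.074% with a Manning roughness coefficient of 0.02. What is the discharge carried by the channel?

For a triangular section with side slope z = 2.8: A = zy² = 2.8×0.376² = 0.3959 m²; P = 2y√(1+z²) = 2×0.376×2.973 = 2.236 m.
Hydraulic radius R = A/P = 0.3959/2.236 = 0.177 m.
Manning's equation: Q = (1/n) A R^(2/3) S^(1/2) = (1/0.02) × 0.3959 × 0.177^(2/3) × 0.00074^(1/2) = 0.17 m³/s.

Q = 0.17 m³/s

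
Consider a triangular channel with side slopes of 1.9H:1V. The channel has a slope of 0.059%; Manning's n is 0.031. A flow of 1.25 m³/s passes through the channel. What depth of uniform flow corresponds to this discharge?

Manning's equation rearranged: A R^(2/3) = nQ / (1·√S) = 0.031 × 1.25 / (√0.00059) = 1.595.
Trying y = 0.814 m: A R^(2/3) = 0.6373 — low.
Trying y = 1.37 m: A R^(2/3) = 2.554 — high.
Trying y = 1.15 m: A R^(2/3) = 1.602 — close enough.

y_n = 1.15 m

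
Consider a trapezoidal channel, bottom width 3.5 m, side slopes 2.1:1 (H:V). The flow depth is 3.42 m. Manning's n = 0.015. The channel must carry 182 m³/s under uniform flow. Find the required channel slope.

S = 0.0024

With bottom width b = 3.5 m and side slope z = 2.1: A = (b + zy)y = (3.5 + 2.1×3.42)×3.42 = 36.53 m²; P = b + 2y√(1+z²) = 3.5 + 2×3.42×2.326 = 19.41 m.
Hydraulic radius R = A/P = 36.53/19.41 = 1.882 m.
From Manning's equation, S = [nQ / (1 A R^(2/3))]² = [0.015 × 182 / (1 × 36.53 × 1.882^(2/3))]² = 0.0024.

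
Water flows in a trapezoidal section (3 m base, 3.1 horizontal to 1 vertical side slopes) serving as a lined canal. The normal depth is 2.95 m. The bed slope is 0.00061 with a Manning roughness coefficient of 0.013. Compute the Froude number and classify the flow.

With bottom width b = 3 m and side slope z = 3.1: A = (b + zy)y = (3 + 3.1×2.95)×2.95 = 35.83 m²; P = b + 2y√(1+z²) = 3 + 2×2.95×3.257 = 22.22 m.
Hydraulic radius R = A/P = 35.83/22.22 = 1.613 m.
V = (1/n) R^(2/3) √S = (1/0.013) × 1.613^(2/3) × √0.00061 = 2.613 m/s. Hydraulic depth D_h = A/T = 35.83/21.29 = 1.683 m.
Froude number Fr = V/√(g·D_h) = 2.613/√(9.81×1.683) = 0.643, which is less than 1, so the flow is subcritical.

subcritical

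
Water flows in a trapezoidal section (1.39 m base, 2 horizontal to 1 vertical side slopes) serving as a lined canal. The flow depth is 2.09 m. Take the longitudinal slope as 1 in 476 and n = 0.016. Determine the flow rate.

Q = 35.2 m³/s

With bottom width b = 1.39 m and side slope z = 2: A = (b + zy)y = (1.39 + 2×2.09)×2.09 = 11.64 m²; P = b + 2y√(1+z²) = 1.39 + 2×2.09×2.236 = 10.74 m.
Hydraulic radius R = A/P = 11.64/10.74 = 1.084 m.
Manning's equation: Q = (1/n) A R^(2/3) S^(1/2) = (1/0.016) × 11.64 × 1.084^(2/3) × 0.002101^(1/2) = 35.2 m³/s.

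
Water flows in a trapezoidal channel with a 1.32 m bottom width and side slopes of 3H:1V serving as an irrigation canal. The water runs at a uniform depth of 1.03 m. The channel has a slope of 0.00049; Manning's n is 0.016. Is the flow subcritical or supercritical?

subcritical

With bottom width b = 1.32 m and side slope z = 3: A = (b + zy)y = (1.32 + 3×1.03)×1.03 = 4.542 m²; P = b + 2y√(1+z²) = 1.32 + 2×1.03×3.162 = 7.834 m.
Hydraulic radius R = A/P = 4.542/7.834 = 0.5798 m.
V = (1/n) R^(2/3) √S = (1/0.016) × 0.5798^(2/3) × √0.00049 = 0.962 m/s. Hydraulic depth D_h = A/T = 4.542/7.5 = 0.6056 m.
Froude number Fr = V/√(g·D_h) = 0.962/√(9.81×0.6056) = 0.395, which is less than 1, so the flow is subcritical.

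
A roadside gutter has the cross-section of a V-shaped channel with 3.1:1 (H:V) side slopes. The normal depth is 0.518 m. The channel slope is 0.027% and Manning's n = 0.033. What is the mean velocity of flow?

V = 0.196 m/s

For a triangular section with side slope z = 3.1: A = zy² = 3.1×0.518² = 0.8318 m²; P = 2y√(1+z²) = 2×0.518×3.257 = 3.375 m.
Hydraulic radius R = A/P = 0.8318/3.375 = 0.2465 m.
From Manning's equation, V = (1/n) R^(2/3) S^(1/2) = (1/0.033) × 0.2465^(2/3) × 0.00027^(1/2) = 0.196 m/s.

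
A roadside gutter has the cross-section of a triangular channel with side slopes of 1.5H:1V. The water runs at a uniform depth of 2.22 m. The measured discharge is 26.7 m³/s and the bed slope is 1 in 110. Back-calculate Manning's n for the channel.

For a triangular section with side slope z = 1.5: A = zy² = 1.5×2.22² = 7.393 m²; P = 2y√(1+z²) = 2×2.22×1.803 = 8.004 m.
Hydraulic radius R = A/P = 7.393/8.004 = 0.9236 m.
Rearranging Manning's equation: n = (1/Q) A R^(2/3) S^(1/2) = (1/26.7) × 7.393 × 0.9236^(2/3) × √0.009091 = 0.025.

n = 0.025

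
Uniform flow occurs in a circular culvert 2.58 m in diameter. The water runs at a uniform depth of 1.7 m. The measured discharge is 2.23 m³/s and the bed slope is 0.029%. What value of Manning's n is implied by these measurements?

n = 0.023

For a circular section of diameter D = 2.58 m at depth y = 1.7 m, the central angle is θ = 2 arccos(1 − 2y/D) = 3.788 rad. Then A = (D²/8)(θ − sin θ) = 3.654 m² and P = Dθ/2 = 4.887 m.
Hydraulic radius R = A/P = 3.654/4.887 = 0.7476 m.
Rearranging Manning's equation: n = (1/Q) A R^(2/3) S^(1/2) = (1/2.23) × 3.654 × 0.7476^(2/3) × √0.00029 = 0.023.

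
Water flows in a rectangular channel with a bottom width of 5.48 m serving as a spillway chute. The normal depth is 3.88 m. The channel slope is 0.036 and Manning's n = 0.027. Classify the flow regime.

supercritical

Flow area A = b·y = 5.48 × 3.88 = 21.26 m². Wetted perimeter P = b + 2y = 5.48 + 2×3.88 = 13.24 m.
Hydraulic radius R = A/P = 21.26/13.24 = 1.606 m.
V = (1/n) R^(2/3) √S = (1/0.027) × 1.606^(2/3) × √0.036 = 9.637 m/s. Hydraulic depth D_h = A/T = 21.26/5.48 = 3.88 m.
Froude number Fr = V/√(g·D_h) = 9.637/√(9.81×3.88) = 1.56, which is greater than 1, so the flow is supercritical.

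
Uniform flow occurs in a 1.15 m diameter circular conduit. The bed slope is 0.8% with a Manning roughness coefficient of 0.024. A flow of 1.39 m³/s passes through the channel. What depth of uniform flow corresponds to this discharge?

y_n = 0.796 m

Manning's equation rearranged: A R^(2/3) = nQ / (1·√S) = 0.024 × 1.39 / (√0.008) = 0.373.
At y = 0.874 m: A R^(2/3) = 0.4189 — too large.
At y = 0.63 m: A R^(2/3) = 0.2633 — too small.
At y = 0.796 m: A R^(2/3) = 0.3732 — close enough.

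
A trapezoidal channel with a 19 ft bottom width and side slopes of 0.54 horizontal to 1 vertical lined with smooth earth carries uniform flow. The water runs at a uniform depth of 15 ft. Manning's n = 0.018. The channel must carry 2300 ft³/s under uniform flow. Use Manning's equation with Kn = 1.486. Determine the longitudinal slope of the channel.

With bottom width b = 19 ft and side slope z = 0.54: A = (b + zy)y = (19 + 0.54×15)×15 = 406.5 ft²; P = b + 2y√(1+z²) = 19 + 2×15×1.136 = 53.09 ft.
Hydraulic radius R = A/P = 406.5/53.09 = 7.656 ft.
From Manning's equation, S = [nQ / (1.486 A R^(2/3))]² = [0.018 × 2300 / (1.486 × 406.5 × 7.656^(2/3))]² = 0.000311.

S = 0.000311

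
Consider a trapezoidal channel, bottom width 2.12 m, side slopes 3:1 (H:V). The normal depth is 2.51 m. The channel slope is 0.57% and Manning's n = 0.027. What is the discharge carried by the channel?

With bottom width b = 2.12 m and side slope z = 3: A = (b + zy)y = (2.12 + 3×2.51)×2.51 = 24.22 m²; P = b + 2y√(1+z²) = 2.12 + 2×2.51×3.162 = 17.99 m.
Hydraulic radius R = A/P = 24.22/17.99 = 1.346 m.
Manning's equation: Q = (1/n) A R^(2/3) S^(1/2) = (1/0.027) × 24.22 × 1.346^(2/3) × 0.0057^(1/2) = 82.6 m³/s.

Q = 82.6 m³/s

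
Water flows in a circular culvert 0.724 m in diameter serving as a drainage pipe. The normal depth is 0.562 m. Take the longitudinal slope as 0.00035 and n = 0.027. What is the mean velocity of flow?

For a circular section of diameter D = 0.724 m at depth y = 0.562 m, the central angle is θ = 2 arccos(1 − 2y/D) = 4.312 rad. Then A = (D²/8)(θ − sin θ) = 0.3429 m² and P = Dθ/2 = 1.561 m.
Hydraulic radius R = A/P = 0.3429/1.561 = 0.2197 m.
From Manning's equation, V = (1/n) R^(2/3) S^(1/2) = (1/0.027) × 0.2197^(2/3) × 0.00035^(1/2) = 0.252 m/s.

V = 0.252 m/s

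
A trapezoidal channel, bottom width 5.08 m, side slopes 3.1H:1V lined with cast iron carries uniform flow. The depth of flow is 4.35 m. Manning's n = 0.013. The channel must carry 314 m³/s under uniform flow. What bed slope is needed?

With bottom width b = 5.08 m and side slope z = 3.1: A = (b + zy)y = (5.08 + 3.1×4.35)×4.35 = 80.76 m²; P = b + 2y√(1+z²) = 5.08 + 2×4.35×3.257 = 33.42 m.
Hydraulic radius R = A/P = 80.76/33.42 = 2.417 m.
From Manning's equation, S = [nQ / (1 A R^(2/3))]² = [0.013 × 314 / (1 × 80.76 × 2.417^(2/3))]² = 0.000788.

S = 0.000788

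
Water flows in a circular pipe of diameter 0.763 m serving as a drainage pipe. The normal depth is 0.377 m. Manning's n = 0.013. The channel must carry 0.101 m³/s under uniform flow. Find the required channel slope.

S = 0.000313

For a circular section of diameter D = 0.763 m at depth y = 0.377 m, the central angle is θ = 2 arccos(1 − 2y/D) = 3.118 rad. Then A = (D²/8)(θ − sin θ) = 0.2252 m² and P = Dθ/2 = 1.19 m.
Hydraulic radius R = A/P = 0.2252/1.19 = 0.1893 m.
From Manning's equation, S = [nQ / (1 A R^(2/3))]² = [0.013 × 0.101 / (1 × 0.2252 × 0.1893^(2/3))]² = 0.000313.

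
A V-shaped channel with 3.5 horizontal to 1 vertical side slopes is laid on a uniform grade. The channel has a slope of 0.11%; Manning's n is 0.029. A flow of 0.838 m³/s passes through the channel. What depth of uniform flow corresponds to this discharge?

y_n = 0.668 m

Manning's equation rearranged: A R^(2/3) = nQ / (1·√S) = 0.029 × 0.838 / (√0.0011) = 0.7327.
Try y = 0.547 m: A R^(2/3) = 0.4299 — low.
Try y = 0.826 m: A R^(2/3) = 1.29 — high.
Try y = 0.668 m: A R^(2/3) = 0.7324 — close enough.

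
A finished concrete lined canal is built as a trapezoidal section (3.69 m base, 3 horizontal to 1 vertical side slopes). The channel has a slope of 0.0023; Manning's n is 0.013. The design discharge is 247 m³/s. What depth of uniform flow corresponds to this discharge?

Manning's equation rearranged: A R^(2/3) = nQ / (1·√S) = 0.013 × 247 / (√0.0023) = 66.95.
At y = 2.65 m: A R^(2/3) = 40.57 — too small.
At y = 3.7 m: A R^(2/3) = 87.44 — too large.
At y = 3.3 m: A R^(2/3) = 67 — close enough.

y_n = 3.3 m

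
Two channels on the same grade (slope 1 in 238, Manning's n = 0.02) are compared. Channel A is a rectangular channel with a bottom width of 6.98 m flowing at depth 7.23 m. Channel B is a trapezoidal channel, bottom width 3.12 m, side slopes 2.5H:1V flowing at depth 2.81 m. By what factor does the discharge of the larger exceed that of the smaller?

2.33

Channel A: Flow area A = b·y = 6.98 × 7.23 = 50.47 m². Wetted perimeter P = b + 2y = 6.98 + 2×7.23 = 21.44 m. Hydraulic radius R = A/P = 50.47/21.44 = 2.354 m. Q_A = (1/0.02)·50.47·2.354^(2/3)·√0.004202 = 289.4 m³/s.
Channel B: With bottom width b = 3.12 m and side slope z = 2.5: A = (b + zy)y = (3.12 + 2.5×2.81)×2.81 = 28.51 m²; P = b + 2y√(1+z²) = 3.12 + 2×2.81×2.693 = 18.25 m. Hydraulic radius R = A/P = 28.51/18.25 = 1.562 m. Q_B = (1/0.02)·28.51·1.562^(2/3)·√0.004202 = 124.4 m³/s.
The larger discharge is 289.4 m³/s and the smaller is 124.4 m³/s; the ratio is 2.33.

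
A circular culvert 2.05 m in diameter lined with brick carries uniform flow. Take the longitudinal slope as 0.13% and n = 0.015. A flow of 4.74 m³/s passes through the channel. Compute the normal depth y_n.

Manning's equation rearranged: A R^(2/3) = nQ / (1·√S) = 0.015 × 4.74 / (√0.0013) = 1.972.
Try y = 1.9 m: A R^(2/3) = 2.272 — too large.
Try y = 1.18 m: A R^(2/3) = 1.331 — too small.
Try y = 1.57 m: A R^(2/3) = 1.974 — ≈ 1.972.

y_n = 1.57 m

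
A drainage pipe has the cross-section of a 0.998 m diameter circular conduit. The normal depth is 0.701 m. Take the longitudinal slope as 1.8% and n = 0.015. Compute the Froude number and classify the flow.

supercritical

For a circular section of diameter D = 0.998 m at depth y = 0.701 m, the central angle is θ = 2 arccos(1 − 2y/D) = 3.975 rad. Then A = (D²/8)(θ − sin θ) = 0.5871 m² and P = Dθ/2 = 1.984 m.
Hydraulic radius R = A/P = 0.5871/1.984 = 0.296 m.
V = (1/n) R^(2/3) √S = (1/0.015) × 0.296^(2/3) × √0.018 = 3.972 m/s. Hydraulic depth D_h = A/T = 0.5871/0.9126 = 0.6433 m.
Froude number Fr = V/√(g·D_h) = 3.972/√(9.81×0.6433) = 1.58, which is greater than 1, so the flow is supercritical.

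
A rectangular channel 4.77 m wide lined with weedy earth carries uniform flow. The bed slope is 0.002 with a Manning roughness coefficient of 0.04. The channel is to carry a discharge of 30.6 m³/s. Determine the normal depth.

y_n = 4.31 m

Manning's equation rearranged: A R^(2/3) = nQ / (1·√S) = 0.04 × 30.6 / (√0.002) = 27.37.
At y = 3.55 m: A R^(2/3) = 21.46 — too small.
At y = 5 m: A R^(2/3) = 32.83 — too large.
At y = 4.31 m: A R^(2/3) = 27.36 — ≈ 27.37.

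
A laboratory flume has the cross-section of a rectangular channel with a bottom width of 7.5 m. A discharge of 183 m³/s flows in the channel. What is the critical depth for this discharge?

y_c = 3.93 m

For a rectangular channel, critical depth y_c = (q²/g)^(1/3) where q = Q/b = 183/7.5 = 24.4 m²/s.
So y_c = (24.4²/9.81)^(1/3) = 3.93 m.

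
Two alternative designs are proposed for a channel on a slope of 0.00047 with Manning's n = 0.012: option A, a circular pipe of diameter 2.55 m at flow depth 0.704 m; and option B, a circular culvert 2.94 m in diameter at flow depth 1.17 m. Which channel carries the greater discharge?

channel B

Channel A: For a circular section of diameter D = 2.55 m at depth y = 0.704 m, the central angle is θ = 2 arccos(1 − 2y/D) = 2.213 rad. Then A = (D²/8)(θ − sin θ) = 1.148 m² and P = Dθ/2 = 2.821 m. Hydraulic radius R = A/P = 1.148/2.821 = 0.4068 m. Q_A = (1/0.012)·1.148·0.4068^(2/3)·√0.00047 = 1.138 m³/s.
Channel B: For a circular section of diameter D = 2.94 m at depth y = 1.17 m, the central angle is θ = 2 arccos(1 − 2y/D) = 2.731 rad. Then A = (D²/8)(θ − sin θ) = 2.518 m² and P = Dθ/2 = 4.014 m. Hydraulic radius R = A/P = 2.518/4.014 = 0.6274 m. Q_B = (1/0.012)·2.518·0.6274^(2/3)·√0.00047 = 3.335 m³/s.
Q_A = 1.138 m³/s vs Q_B = 3.335 m³/s, so channel B carries more.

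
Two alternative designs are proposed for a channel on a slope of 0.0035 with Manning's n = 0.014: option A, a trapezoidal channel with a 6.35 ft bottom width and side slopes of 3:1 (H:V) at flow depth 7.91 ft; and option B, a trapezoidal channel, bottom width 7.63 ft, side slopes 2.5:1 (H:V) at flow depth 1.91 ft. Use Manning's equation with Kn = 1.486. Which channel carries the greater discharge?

Channel A: With bottom width b = 6.35 ft and side slope z = 3: A = (b + zy)y = (6.35 + 3×7.91)×7.91 = 237.9 ft²; P = b + 2y√(1+z²) = 6.35 + 2×7.91×3.162 = 56.38 ft. Hydraulic radius R = A/P = 237.9/56.38 = 4.22 ft. Q_A = (1.486/0.014)·237.9·4.22^(2/3)·√0.0035 = 3902 ft³/s.
Channel B: With bottom width b = 7.63 ft and side slope z = 2.5: A = (b + zy)y = (7.63 + 2.5×1.91)×1.91 = 23.69 ft²; P = b + 2y√(1+z²) = 7.63 + 2×1.91×2.693 = 17.92 ft. Hydraulic radius R = A/P = 23.69/17.92 = 1.323 ft. Q_B = (1.486/0.014)·23.69·1.323^(2/3)·√0.0035 = 179.3 ft³/s.
Q_A = 3902 ft³/s vs Q_B = 179.3 ft³/s, so channel A carries more.

channel A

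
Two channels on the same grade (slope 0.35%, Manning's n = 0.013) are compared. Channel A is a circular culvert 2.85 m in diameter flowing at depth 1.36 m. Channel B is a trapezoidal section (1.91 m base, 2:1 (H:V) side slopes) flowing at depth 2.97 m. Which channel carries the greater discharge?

channel B

Channel A: For a circular section of diameter D = 2.85 m at depth y = 1.36 m, the central angle is θ = 2 arccos(1 − 2y/D) = 3.05 rad. Then A = (D²/8)(θ − sin θ) = 3.005 m² and P = Dθ/2 = 4.347 m. Hydraulic radius R = A/P = 3.005/4.347 = 0.6912 m. Q_A = (1/0.013)·3.005·0.6912^(2/3)·√0.0035 = 10.69 m³/s.
Channel B: With bottom width b = 1.91 m and side slope z = 2: A = (b + zy)y = (1.91 + 2×2.97)×2.97 = 23.31 m²; P = b + 2y√(1+z²) = 1.91 + 2×2.97×2.236 = 15.19 m. Hydraulic radius R = A/P = 23.31/15.19 = 1.535 m. Q_B = (1/0.013)·23.31·1.535^(2/3)·√0.0035 = 141.2 m³/s.
Q_A = 10.69 m³/s vs Q_B = 141.2 m³/s, so channel B carries more.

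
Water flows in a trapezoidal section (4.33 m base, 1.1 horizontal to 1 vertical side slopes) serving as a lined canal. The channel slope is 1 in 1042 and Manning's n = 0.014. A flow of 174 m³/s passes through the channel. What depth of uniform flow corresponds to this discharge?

y_n = 4.64 m

Manning's equation rearranged: A R^(2/3) = nQ / (1·√S) = 0.014 × 174 / (√0.0009597) = 78.63.
Try y = 5.42 m: A R^(2/3) = 108.9 — over.
Try y = 4.64 m: A R^(2/3) = 78.79 — close enough.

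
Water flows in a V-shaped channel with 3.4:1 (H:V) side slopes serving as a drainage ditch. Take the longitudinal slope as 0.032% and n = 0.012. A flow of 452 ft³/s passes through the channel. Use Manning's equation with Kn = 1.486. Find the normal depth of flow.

y_n = 5.58 ft

Manning's equation rearranged: A R^(2/3) = nQ / (1.486·√S) = 0.012 × 452 / (1.486 × √0.00032) = 204.
At y = 6.44 ft: A R^(2/3) = 299.1 — over.
At y = 3.89 ft: A R^(2/3) = 77.98 — short.
At y = 5.58 ft: A R^(2/3) = 204.1 — ≈ 204.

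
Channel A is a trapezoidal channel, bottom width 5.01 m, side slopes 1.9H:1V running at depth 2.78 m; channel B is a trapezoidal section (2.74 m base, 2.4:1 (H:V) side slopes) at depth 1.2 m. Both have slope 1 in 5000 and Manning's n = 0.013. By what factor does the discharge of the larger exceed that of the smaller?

Channel A: With bottom width b = 5.01 m and side slope z = 1.9: A = (b + zy)y = (5.01 + 1.9×2.78)×2.78 = 28.61 m²; P = b + 2y√(1+z²) = 5.01 + 2×2.78×2.147 = 16.95 m. Hydraulic radius R = A/P = 28.61/16.95 = 1.688 m. Q_A = (1/0.013)·28.61·1.688^(2/3)·√0.0002 = 44.13 m³/s.
Channel B: With bottom width b = 2.74 m and side slope z = 2.4: A = (b + zy)y = (2.74 + 2.4×1.2)×1.2 = 6.744 m²; P = b + 2y√(1+z²) = 2.74 + 2×1.2×2.6 = 8.98 m. Hydraulic radius R = A/P = 6.744/8.98 = 0.751 m. Q_B = (1/0.013)·6.744·0.751^(2/3)·√0.0002 = 6.062 m³/s.
The larger discharge is 44.13 m³/s and the smaller is 6.062 m³/s; the ratio is 7.28.

7.28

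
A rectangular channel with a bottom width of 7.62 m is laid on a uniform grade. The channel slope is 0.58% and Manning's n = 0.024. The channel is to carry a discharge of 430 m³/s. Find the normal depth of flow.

y_n = 9.19 m

Manning's equation rearranged: A R^(2/3) = nQ / (1·√S) = 0.024 × 430 / (√0.0058) = 135.5.
Trying y = 7.55 m: A R^(2/3) = 106.9 — low.
Trying y = 10.4 m: A R^(2/3) = 157 — high.
Trying y = 9.19 m: A R^(2/3) = 135.6 — ≈ 135.5.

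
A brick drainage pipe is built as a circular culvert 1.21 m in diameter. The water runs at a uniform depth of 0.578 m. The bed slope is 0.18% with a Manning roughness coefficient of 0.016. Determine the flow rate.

For a circular section of diameter D = 1.21 m at depth y = 0.578 m, the central angle is θ = 2 arccos(1 − 2y/D) = 3.052 rad. Then A = (D²/8)(θ − sin θ) = 0.5423 m² and P = Dθ/2 = 1.847 m.
Hydraulic radius R = A/P = 0.5423/1.847 = 0.2937 m.
Manning's equation: Q = (1/n) A R^(2/3) S^(1/2) = (1/0.016) × 0.5423 × 0.2937^(2/3) × 0.0018^(1/2) = 0.635 m³/s.

Q = 0.635 m³/s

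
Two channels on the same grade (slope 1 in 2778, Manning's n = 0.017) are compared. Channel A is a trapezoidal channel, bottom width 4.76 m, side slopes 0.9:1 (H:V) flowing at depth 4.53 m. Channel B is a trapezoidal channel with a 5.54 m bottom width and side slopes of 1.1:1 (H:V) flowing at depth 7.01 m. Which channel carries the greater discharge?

Channel A: With bottom width b = 4.76 m and side slope z = 0.9: A = (b + zy)y = (4.76 + 0.9×4.53)×4.53 = 40.03 m²; P = b + 2y√(1+z²) = 4.76 + 2×4.53×1.345 = 16.95 m. Hydraulic radius R = A/P = 40.03/16.95 = 2.362 m. Q_A = (1/0.017)·40.03·2.362^(2/3)·√0.00036 = 79.24 m³/s.
Channel B: With bottom width b = 5.54 m and side slope z = 1.1: A = (b + zy)y = (5.54 + 1.1×7.01)×7.01 = 92.89 m²; P = b + 2y√(1+z²) = 5.54 + 2×7.01×1.487 = 26.38 m. Hydraulic radius R = A/P = 92.89/26.38 = 3.521 m. Q_B = (1/0.017)·92.89·3.521^(2/3)·√0.00036 = 239.9 m³/s.
Q_A = 79.24 m³/s vs Q_B = 239.9 m³/s, so channel B carries more.

channel B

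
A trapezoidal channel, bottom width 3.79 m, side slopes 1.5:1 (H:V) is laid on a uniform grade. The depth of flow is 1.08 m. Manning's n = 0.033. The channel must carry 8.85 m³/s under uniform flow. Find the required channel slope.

S = 0.0036

With bottom width b = 3.79 m and side slope z = 1.5: A = (b + zy)y = (3.79 + 1.5×1.08)×1.08 = 5.843 m²; P = b + 2y√(1+z²) = 3.79 + 2×1.08×1.803 = 7.684 m.
Hydraulic radius R = A/P = 5.843/7.684 = 0.7604 m.
From Manning's equation, S = [nQ / (1 A R^(2/3))]² = [0.033 × 8.85 / (1 × 5.843 × 0.7604^(2/3))]² = 0.0036.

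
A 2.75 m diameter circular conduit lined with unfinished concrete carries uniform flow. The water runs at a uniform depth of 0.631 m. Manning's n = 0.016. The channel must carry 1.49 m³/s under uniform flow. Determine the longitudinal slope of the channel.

S = 0.00199

For a circular section of diameter D = 2.75 m at depth y = 0.631 m, the central angle is θ = 2 arccos(1 − 2y/D) = 1.998 rad. Then A = (D²/8)(θ − sin θ) = 1.029 m² and P = Dθ/2 = 2.747 m.
Hydraulic radius R = A/P = 1.029/2.747 = 0.3744 m.
From Manning's equation, S = [nQ / (1 A R^(2/3))]² = [0.016 × 1.49 / (1 × 1.029 × 0.3744^(2/3))]² = 0.00199.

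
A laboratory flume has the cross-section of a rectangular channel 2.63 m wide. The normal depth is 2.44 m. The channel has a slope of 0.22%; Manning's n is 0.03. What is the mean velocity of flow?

V = 1.41 m/s

Flow area A = b·y = 2.63 × 2.44 = 6.417 m². Wetted perimeter P = b + 2y = 2.63 + 2×2.44 = 7.51 m.
Hydraulic radius R = A/P = 6.417/7.51 = 0.8545 m.
From Manning's equation, V = (1/n) R^(2/3) S^(1/2) = (1/0.03) × 0.8545^(2/3) × 0.0022^(1/2) = 1.41 m/s.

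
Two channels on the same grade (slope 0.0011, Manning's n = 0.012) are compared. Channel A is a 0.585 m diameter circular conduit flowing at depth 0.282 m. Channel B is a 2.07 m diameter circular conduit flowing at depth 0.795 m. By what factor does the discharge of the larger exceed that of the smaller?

Channel A: For a circular section of diameter D = 0.585 m at depth y = 0.282 m, the central angle is θ = 2 arccos(1 − 2y/D) = 3.07 rad. Then A = (D²/8)(θ − sin θ) = 0.1283 m² and P = Dθ/2 = 0.8979 m. Hydraulic radius R = A/P = 0.1283/0.8979 = 0.1428 m. Q_A = (1/0.012)·0.1283·0.1428^(2/3)·√0.0011 = 0.09686 m³/s.
Channel B: For a circular section of diameter D = 2.07 m at depth y = 0.795 m, the central angle is θ = 2 arccos(1 − 2y/D) = 2.674 rad. Then A = (D²/8)(θ − sin θ) = 1.19 m² and P = Dθ/2 = 2.767 m. Hydraulic radius R = A/P = 1.19/2.767 = 0.4302 m. Q_B = (1/0.012)·1.19·0.4302^(2/3)·√0.0011 = 1.875 m³/s.
The larger discharge is 1.875 m³/s and the smaller is 0.09686 m³/s; the ratio is 19.4.

19.4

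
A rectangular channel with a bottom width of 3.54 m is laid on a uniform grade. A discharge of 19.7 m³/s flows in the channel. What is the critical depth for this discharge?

For a rectangular channel, critical depth y_c = (q²/g)^(1/3) where q = Q/b = 19.7/3.54 = 5.565 m²/s.
So y_c = (5.565²/9.81)^(1/3) = 1.47 m.

y_c = 1.47 m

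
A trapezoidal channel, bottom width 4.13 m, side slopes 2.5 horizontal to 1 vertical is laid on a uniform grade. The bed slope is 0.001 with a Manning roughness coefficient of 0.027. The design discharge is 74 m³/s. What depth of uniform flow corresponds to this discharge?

y_n = 3.33 m

Manning's equation rearranged: A R^(2/3) = nQ / (1·√S) = 0.027 × 74 / (√0.001) = 63.18.
Try y = 2.95 m: A R^(2/3) = 48.26 — short.
Try y = 3.93 m: A R^(2/3) = 91.87 — over.
Try y = 3.33 m: A R^(2/3) = 63.17 — ≈ 63.18.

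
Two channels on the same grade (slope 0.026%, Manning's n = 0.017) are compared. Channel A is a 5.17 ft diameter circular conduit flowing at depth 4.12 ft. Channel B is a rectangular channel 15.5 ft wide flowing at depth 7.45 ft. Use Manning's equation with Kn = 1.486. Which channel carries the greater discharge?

channel B

Channel A: For a circular section of diameter D = 5.17 ft at depth y = 4.12 ft, the central angle is θ = 2 arccos(1 − 2y/D) = 4.413 rad. Then A = (D²/8)(θ − sin θ) = 17.94 ft² and P = Dθ/2 = 11.41 ft. Hydraulic radius R = A/P = 17.94/11.41 = 1.572 ft. Q_A = (1.486/0.017)·17.94·1.572^(2/3)·√0.00026 = 34.19 ft³/s.
Channel B: Flow area A = b·y = 15.5 × 7.45 = 115.5 ft². Wetted perimeter P = b + 2y = 15.5 + 2×7.45 = 30.4 ft. Hydraulic radius R = A/P = 115.5/30.4 = 3.799 ft. Q_B = (1.486/0.017)·115.5·3.799^(2/3)·√0.00026 = 396.2 ft³/s.
Q_A = 34.19 ft³/s vs Q_B = 396.2 ft³/s, so channel B carries more.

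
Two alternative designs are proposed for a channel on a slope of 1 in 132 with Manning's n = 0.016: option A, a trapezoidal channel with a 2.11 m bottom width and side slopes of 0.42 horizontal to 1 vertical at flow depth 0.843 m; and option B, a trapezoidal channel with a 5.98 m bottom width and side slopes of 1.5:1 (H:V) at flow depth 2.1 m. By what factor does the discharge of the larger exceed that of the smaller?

Channel A: With bottom width b = 2.11 m and side slope z = 0.42: A = (b + zy)y = (2.11 + 0.42×0.843)×0.843 = 2.077 m²; P = b + 2y√(1+z²) = 2.11 + 2×0.843×1.085 = 3.939 m. Hydraulic radius R = A/P = 2.077/3.939 = 0.5274 m. Q_A = (1/0.016)·2.077·0.5274^(2/3)·√0.007576 = 7.376 m³/s.
Channel B: With bottom width b = 5.98 m and side slope z = 1.5: A = (b + zy)y = (5.98 + 1.5×2.1)×2.1 = 19.17 m²; P = b + 2y√(1+z²) = 5.98 + 2×2.1×1.803 = 13.55 m. Hydraulic radius R = A/P = 19.17/13.55 = 1.415 m. Q_B = (1/0.016)·19.17·1.415^(2/3)·√0.007576 = 131.4 m³/s.
The larger discharge is 131.4 m³/s and the smaller is 7.376 m³/s; the ratio is 17.8.

17.8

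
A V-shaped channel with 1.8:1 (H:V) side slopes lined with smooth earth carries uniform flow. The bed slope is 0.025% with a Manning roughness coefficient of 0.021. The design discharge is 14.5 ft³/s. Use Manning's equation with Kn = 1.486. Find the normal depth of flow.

y_n = 2.58 ft

Manning's equation rearranged: A R^(2/3) = nQ / (1.486·√S) = 0.021 × 14.5 / (1.486 × √0.00025) = 12.96.
At y = 1.81 ft: A R^(2/3) = 5.044 — short.
At y = 2.58 ft: A R^(2/3) = 12.98 — close enough.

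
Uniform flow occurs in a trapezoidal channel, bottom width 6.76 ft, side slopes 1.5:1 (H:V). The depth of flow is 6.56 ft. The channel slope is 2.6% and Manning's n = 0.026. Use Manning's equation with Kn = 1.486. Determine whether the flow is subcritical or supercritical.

supercritical

With bottom width b = 6.76 ft and side slope z = 1.5: A = (b + zy)y = (6.76 + 1.5×6.56)×6.56 = 108.9 ft²; P = b + 2y√(1+z²) = 6.76 + 2×6.56×1.803 = 30.41 ft.
Hydraulic radius R = A/P = 108.9/30.41 = 3.581 ft.
V = (1.486/n) R^(2/3) √S = (1.486/0.026) × 3.581^(2/3) × √0.026 = 21.57 ft/s. Hydraulic depth D_h = A/T = 108.9/26.44 = 4.119 ft.
Froude number Fr = V/√(g·D_h) = 21.57/√(32.2×4.119) = 1.87, which is greater than 1, so the flow is supercritical.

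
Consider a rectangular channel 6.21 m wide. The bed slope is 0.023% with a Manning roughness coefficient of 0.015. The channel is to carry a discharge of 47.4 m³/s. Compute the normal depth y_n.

y_n = 4.92 m

Manning's equation rearranged: A R^(2/3) = nQ / (1·√S) = 0.015 × 47.4 / (√0.00023) = 46.88.
Trying y = 5.46 m: A R^(2/3) = 53.45 — high.
Trying y = 3.98 m: A R^(2/3) = 35.81 — low.
Trying y = 4.92 m: A R^(2/3) = 46.93 — matches.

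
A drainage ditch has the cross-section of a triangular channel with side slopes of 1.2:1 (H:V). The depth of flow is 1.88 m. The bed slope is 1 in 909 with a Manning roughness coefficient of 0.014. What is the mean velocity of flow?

For a triangular section with side slope z = 1.2: A = zy² = 1.2×1.88² = 4.241 m²; P = 2y√(1+z²) = 2×1.88×1.562 = 5.873 m.
Hydraulic radius R = A/P = 4.241/5.873 = 0.7221 m.
From Manning's equation, V = (1/n) R^(2/3) S^(1/2) = (1/0.014) × 0.7221^(2/3) × 0.0011^(1/2) = 1.91 m/s.

V = 1.91 m/s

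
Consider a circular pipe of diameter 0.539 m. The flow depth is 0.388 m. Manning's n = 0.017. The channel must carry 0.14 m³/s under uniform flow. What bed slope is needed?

For a circular section of diameter D = 0.539 m at depth y = 0.388 m, the central angle is θ = 2 arccos(1 − 2y/D) = 4.052 rad. Then A = (D²/8)(θ − sin θ) = 0.1758 m² and P = Dθ/2 = 1.092 m.
Hydraulic radius R = A/P = 0.1758/1.092 = 0.161 m.
From Manning's equation, S = [nQ / (1 A R^(2/3))]² = [0.017 × 0.14 / (1 × 0.1758 × 0.161^(2/3))]² = 0.00209.

S = 0.00209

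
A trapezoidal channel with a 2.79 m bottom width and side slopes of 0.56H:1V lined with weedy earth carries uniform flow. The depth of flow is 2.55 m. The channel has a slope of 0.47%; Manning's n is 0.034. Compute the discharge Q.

With bottom width b = 2.79 m and side slope z = 0.56: A = (b + zy)y = (2.79 + 0.56×2.55)×2.55 = 10.76 m²; P = b + 2y√(1+z²) = 2.79 + 2×2.55×1.146 = 8.635 m.
Hydraulic radius R = A/P = 10.76/8.635 = 1.246 m.
Manning's equation: Q = (1/n) A R^(2/3) S^(1/2) = (1/0.034) × 10.76 × 1.246^(2/3) × 0.0047^(1/2) = 25.1 m³/s.

Q = 25.1 m³/s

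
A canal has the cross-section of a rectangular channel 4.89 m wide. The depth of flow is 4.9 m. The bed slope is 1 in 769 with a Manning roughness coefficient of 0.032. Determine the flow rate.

Flow area A = b·y = 4.89 × 4.9 = 23.96 m². Wetted perimeter P = b + 2y = 4.89 + 2×4.9 = 14.69 m.
Hydraulic radius R = A/P = 23.96/14.69 = 1.631 m.
Manning's equation: Q = (1/n) A R^(2/3) S^(1/2) = (1/0.032) × 23.96 × 1.631^(2/3) × 0.0013^(1/2) = 37.4 m³/s.

Q = 37.4 m³/s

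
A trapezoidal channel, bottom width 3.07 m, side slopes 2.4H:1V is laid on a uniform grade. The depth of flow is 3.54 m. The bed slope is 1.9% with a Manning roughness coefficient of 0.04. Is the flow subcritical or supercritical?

With bottom width b = 3.07 m and side slope z = 2.4: A = (b + zy)y = (3.07 + 2.4×3.54)×3.54 = 40.94 m²; P = b + 2y√(1+z²) = 3.07 + 2×3.54×2.6 = 21.48 m.
Hydraulic radius R = A/P = 40.94/21.48 = 1.906 m.
V = (1/n) R^(2/3) √S = (1/0.04) × 1.906^(2/3) × √0.019 = 5.298 m/s. Hydraulic depth D_h = A/T = 40.94/20.06 = 2.041 m.
Froude number Fr = V/√(g·D_h) = 5.298/√(9.81×2.041) = 1.18, which is greater than 1, so the flow is supercritical.

supercritical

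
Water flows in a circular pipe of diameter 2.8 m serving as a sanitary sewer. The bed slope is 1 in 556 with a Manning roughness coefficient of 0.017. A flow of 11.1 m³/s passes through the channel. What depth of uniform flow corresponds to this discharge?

Manning's equation rearranged: A R^(2/3) = nQ / (1·√S) = 0.017 × 11.1 / (√0.001799) = 4.449.
Try y = 2.56 m: A R^(2/3) = 5.202 — too large.
Try y = 1.63 m: A R^(2/3) = 3.112 — too small.
Try y = 2.11 m: A R^(2/3) = 4.451 — ≈ 4.449.

y_n = 2.11 m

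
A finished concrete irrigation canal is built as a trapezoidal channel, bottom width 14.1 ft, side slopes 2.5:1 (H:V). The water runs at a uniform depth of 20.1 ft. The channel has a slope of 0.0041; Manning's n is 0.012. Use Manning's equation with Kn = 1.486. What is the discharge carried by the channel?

With bottom width b = 14.1 ft and side slope z = 2.5: A = (b + zy)y = (14.1 + 2.5×20.1)×20.1 = 1293 ft²; P = b + 2y√(1+z²) = 14.1 + 2×20.1×2.693 = 122.3 ft.
Hydraulic radius R = A/P = 1293/122.3 = 10.57 ft.
Manning's equation: Q = (1.486/n) A R^(2/3) S^(1/2) = (1.486/0.012) × 1293 × 10.57^(2/3) × 0.0041^(1/2) = 49400 ft³/s.

Q = 49400 ft³/s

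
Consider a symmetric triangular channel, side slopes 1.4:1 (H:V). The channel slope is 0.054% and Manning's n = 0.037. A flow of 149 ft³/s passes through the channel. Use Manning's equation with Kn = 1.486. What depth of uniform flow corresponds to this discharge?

y_n = 7.4 ft

Manning's equation rearranged: A R^(2/3) = nQ / (1.486·√S) = 0.037 × 149 / (1.486 × √0.00054) = 159.7.
At y = 6.63 ft: A R^(2/3) = 119.3 — short.
At y = 8.73 ft: A R^(2/3) = 248.4 — over.
At y = 7.4 ft: A R^(2/3) = 159.9 — ≈ 159.7.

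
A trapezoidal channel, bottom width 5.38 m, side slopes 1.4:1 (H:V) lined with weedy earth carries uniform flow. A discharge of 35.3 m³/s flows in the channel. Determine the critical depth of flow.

y_c = 1.44 m

At critical depth, Q² T / (g A³) = 1, i.e. A³/T = Q²/g = 35.3²/9.81 = 127.
Try y = 1.63 m: A³/T = 195.9 — over.
Try y = 1.01 m: A³/T = 39.36 — short.
Try y = 1.44 m: A³/T = 128.4 — matches.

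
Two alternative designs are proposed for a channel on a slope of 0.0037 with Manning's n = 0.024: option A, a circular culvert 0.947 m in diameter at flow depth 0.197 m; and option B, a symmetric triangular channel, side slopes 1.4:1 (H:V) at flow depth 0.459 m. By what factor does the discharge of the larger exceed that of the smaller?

3.77

Channel A: For a circular section of diameter D = 0.947 m at depth y = 0.197 m, the central angle is θ = 2 arccos(1 − 2y/D) = 1.894 rad. Then A = (D²/8)(θ − sin θ) = 0.1061 m² and P = Dθ/2 = 0.897 m. Hydraulic radius R = A/P = 0.1061/0.897 = 0.1183 m. Q_A = (1/0.024)·0.1061·0.1183^(2/3)·√0.0037 = 0.06478 m³/s.
Channel B: For a triangular section with side slope z = 1.4: A = zy² = 1.4×0.459² = 0.295 m²; P = 2y√(1+z²) = 2×0.459×1.72 = 1.579 m. Hydraulic radius R = A/P = 0.295/1.579 = 0.1868 m. Q_B = (1/0.024)·0.295·0.1868^(2/3)·√0.0037 = 0.2442 m³/s.
The larger discharge is 0.2442 m³/s and the smaller is 0.06478 m³/s; the ratio is 3.77.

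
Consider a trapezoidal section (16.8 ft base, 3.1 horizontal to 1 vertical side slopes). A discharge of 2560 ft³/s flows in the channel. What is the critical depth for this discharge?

At critical depth, Q² T / (g A³) = 1, i.e. A³/T = Q²/g = 2560²/32.2 = 203500.
At y = 4.67 ft: A³/T = 68110 — too small.
At y = 6.76 ft: A³/T = 283200 — too large.
At y = 6.21 ft: A³/T = 202900 — ≈ 203500.

y_c = 6.21 ft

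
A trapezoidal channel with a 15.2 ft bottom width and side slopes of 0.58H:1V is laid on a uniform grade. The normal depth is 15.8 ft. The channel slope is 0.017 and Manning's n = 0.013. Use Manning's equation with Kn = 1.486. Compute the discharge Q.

With bottom width b = 15.2 ft and side slope z = 0.58: A = (b + zy)y = (15.2 + 0.58×15.8)×15.8 = 385 ft²; P = b + 2y√(1+z²) = 15.2 + 2×15.8×1.156 = 51.73 ft.
Hydraulic radius R = A/P = 385/51.73 = 7.441 ft.
Manning's equation: Q = (1.486/n) A R^(2/3) S^(1/2) = (1.486/0.013) × 385 × 7.441^(2/3) × 0.017^(1/2) = 21900 ft³/s.

Q = 21900 ft³/s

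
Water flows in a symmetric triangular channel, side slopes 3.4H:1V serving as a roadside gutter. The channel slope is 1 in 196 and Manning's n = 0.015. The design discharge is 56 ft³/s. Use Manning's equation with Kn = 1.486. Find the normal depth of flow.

Manning's equation rearranged: A R^(2/3) = nQ / (1.486·√S) = 0.015 × 56 / (1.486 × √0.005102) = 7.914.
Try y = 1.82 ft: A R^(2/3) = 10.29 — high.
Try y = 1.44 ft: A R^(2/3) = 5.509 — low.
Try y = 1.65 ft: A R^(2/3) = 7.92 — close enough.

y_n = 1.65 ft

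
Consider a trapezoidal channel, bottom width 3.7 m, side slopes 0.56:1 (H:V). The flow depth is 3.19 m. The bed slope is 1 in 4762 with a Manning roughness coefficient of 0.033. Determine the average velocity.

V = 0.598 m/s

With bottom width b = 3.7 m and side slope z = 0.56: A = (b + zy)y = (3.7 + 0.56×3.19)×3.19 = 17.5 m²; P = b + 2y√(1+z²) = 3.7 + 2×3.19×1.146 = 11.01 m.
Hydraulic radius R = A/P = 17.5/11.01 = 1.589 m.
From Manning's equation, V = (1/n) R^(2/3) S^(1/2) = (1/0.033) × 1.589^(2/3) × 0.00021^(1/2) = 0.598 m/s.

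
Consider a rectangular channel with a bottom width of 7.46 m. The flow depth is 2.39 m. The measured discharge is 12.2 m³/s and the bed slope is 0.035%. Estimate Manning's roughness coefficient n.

Flow area A = b·y = 7.46 × 2.39 = 17.83 m². Wetted perimeter P = b + 2y = 7.46 + 2×2.39 = 12.24 m.
Hydraulic radius R = A/P = 17.83/12.24 = 1.457 m.
Rearranging Manning's equation: n = (1/Q) A R^(2/3) S^(1/2) = (1/12.2) × 17.83 × 1.457^(2/3) × √0.00035 = 0.0351.

n = 0.0351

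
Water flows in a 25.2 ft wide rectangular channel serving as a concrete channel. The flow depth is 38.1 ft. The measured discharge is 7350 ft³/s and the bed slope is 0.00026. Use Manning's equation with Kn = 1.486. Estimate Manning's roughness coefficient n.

n = 0.014

Flow area A = b·y = 25.2 × 38.1 = 960.1 ft². Wetted perimeter P = b + 2y = 25.2 + 2×38.1 = 101.4 ft.
Hydraulic radius R = A/P = 960.1/101.4 = 9.469 ft.
Rearranging Manning's equation: n = (1.486/Q) A R^(2/3) S^(1/2) = (1.486/7350) × 960.1 × 9.469^(2/3) × √0.00026 = 0.014.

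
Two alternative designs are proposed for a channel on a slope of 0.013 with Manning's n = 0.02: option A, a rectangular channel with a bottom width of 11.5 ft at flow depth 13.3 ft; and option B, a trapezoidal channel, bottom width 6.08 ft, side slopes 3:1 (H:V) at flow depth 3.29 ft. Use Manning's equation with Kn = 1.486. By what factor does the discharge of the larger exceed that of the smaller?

Channel A: Flow area A = b·y = 11.5 × 13.3 = 153 ft². Wetted perimeter P = b + 2y = 11.5 + 2×13.3 = 38.1 ft. Hydraulic radius R = A/P = 153/38.1 = 4.014 ft. Q_A = (1.486/0.02)·153·4.014^(2/3)·√0.013 = 3273 ft³/s.
Channel B: With bottom width b = 6.08 ft and side slope z = 3: A = (b + zy)y = (6.08 + 3×3.29)×3.29 = 52.48 ft²; P = b + 2y√(1+z²) = 6.08 + 2×3.29×3.162 = 26.89 ft. Hydraulic radius R = A/P = 52.48/26.89 = 1.952 ft. Q_B = (1.486/0.02)·52.48·1.952^(2/3)·√0.013 = 694.3 ft³/s.
The larger discharge is 3273 ft³/s and the smaller is 694.3 ft³/s; the ratio is 4.71.

4.71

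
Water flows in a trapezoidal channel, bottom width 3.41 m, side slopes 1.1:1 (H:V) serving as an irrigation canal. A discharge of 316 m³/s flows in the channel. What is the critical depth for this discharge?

At critical depth, Q² T / (g A³) = 1, i.e. A³/T = Q²/g = 316²/9.81 = 10180.
Trying y = 6.22 m: A³/T = 15170 — too large.
Trying y = 5.65 m: A³/T = 10150 — matches.

y_c = 5.65 m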